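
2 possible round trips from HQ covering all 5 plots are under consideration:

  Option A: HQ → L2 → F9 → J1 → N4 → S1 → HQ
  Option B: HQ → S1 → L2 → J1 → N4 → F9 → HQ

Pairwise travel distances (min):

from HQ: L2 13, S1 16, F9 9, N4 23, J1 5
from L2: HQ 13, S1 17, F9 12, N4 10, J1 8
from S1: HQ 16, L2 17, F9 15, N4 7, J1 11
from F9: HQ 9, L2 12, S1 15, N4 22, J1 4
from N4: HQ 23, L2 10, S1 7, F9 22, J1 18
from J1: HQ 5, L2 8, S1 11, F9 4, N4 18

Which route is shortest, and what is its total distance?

Shortest is Option A, total 70 min.

Option A: 13 + 12 + 4 + 18 + 7 + 16 = 70
Option B: 16 + 17 + 8 + 18 + 22 + 9 = 90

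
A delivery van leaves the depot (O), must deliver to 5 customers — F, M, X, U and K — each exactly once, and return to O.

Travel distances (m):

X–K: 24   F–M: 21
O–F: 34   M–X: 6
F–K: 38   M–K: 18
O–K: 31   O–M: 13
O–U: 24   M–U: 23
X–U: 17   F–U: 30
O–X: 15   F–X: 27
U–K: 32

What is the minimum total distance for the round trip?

With 5 stops there are 5!/2 = 60 distinct round trips (a route and its reverse cost the same).
O - F - M - X - U - K - O: 34+21+6+17+32+31 = 141
O - F - M - X - K - U - O: 34+21+6+24+32+24 = 141
O - F - M - U - X - K - O: 34+21+23+17+24+31 = 150
O - F - M - U - K - X - O: 34+21+23+32+24+15 = 149
O - F - M - K - X - U - O: 34+21+18+24+17+24 = 138
O - F - M - K - U - X - O: 34+21+18+32+17+15 = 137
O - F - X - M - U - K - O: 34+27+6+23+32+31 = 153
O - F - X - M - K - U - O: 34+27+6+18+32+24 = 141
O - F - X - U - M - K - O: 34+27+17+23+18+31 = 150
O - F - X - U - K - M - O: 34+27+17+32+18+13 = 141
O - F - X - K - M - U - O: 34+27+24+18+23+24 = 150
O - F - X - K - U - M - O: 34+27+24+32+23+13 = 153
O - F - U - M - X - K - O: 34+30+23+6+24+31 = 148
O - F - U - M - K - X - O: 34+30+23+18+24+15 = 144
… (46 more)
O - M - K - F - U - X - O: 13+18+38+30+17+15 = 131  ← best
The minimum is 131.
One optimal route: O → M → K → F → U → X → O (or its reverse).

Shortest round trip = 131 m.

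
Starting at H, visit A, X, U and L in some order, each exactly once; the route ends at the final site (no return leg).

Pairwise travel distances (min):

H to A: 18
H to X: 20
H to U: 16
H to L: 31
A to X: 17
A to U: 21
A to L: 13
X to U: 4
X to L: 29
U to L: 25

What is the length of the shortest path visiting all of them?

Shortest open route: 50 min.

There are 4! = 24 possible orderings.
H→A→X→U→L: 18+17+4+25 = 64
H→A→X→L→U: 18+17+29+25 = 89
H→A→U→X→L: 18+21+4+29 = 72
H→A→U→L→X: 18+21+25+29 = 93
H→A→L→X→U: 18+13+29+4 = 64
H→A→L→U→X: 18+13+25+4 = 60
H→X→A→U→L: 20+17+21+25 = 83
H→X→A→L→U: 20+17+13+25 = 75
H→X→U→A→L: 20+4+21+13 = 58
H→X→U→L→A: 20+4+25+13 = 62
H→X→L→A→U: 20+29+13+21 = 83
H→X→L→U→A: 20+29+25+21 = 95
H→U→A→X→L: 16+21+17+29 = 83
H→U→A→L→X: 16+21+13+29 = 79
… (10 more)
H→U→X→A→L: 16+4+17+13 = 50  ← best
The minimum is 50.
One shortest path: H → U → X → A → L.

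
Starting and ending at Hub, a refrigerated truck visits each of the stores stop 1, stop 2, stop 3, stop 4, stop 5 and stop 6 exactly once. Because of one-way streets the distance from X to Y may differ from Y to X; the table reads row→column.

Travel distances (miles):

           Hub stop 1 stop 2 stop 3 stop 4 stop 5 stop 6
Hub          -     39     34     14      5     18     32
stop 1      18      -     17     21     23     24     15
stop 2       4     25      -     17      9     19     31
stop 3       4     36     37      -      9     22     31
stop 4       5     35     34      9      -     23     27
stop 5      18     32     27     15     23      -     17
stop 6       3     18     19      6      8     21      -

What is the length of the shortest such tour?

Shortest round trip = 92 miles.

Hub - stop 1 - stop 2 - stop 3 - stop 4 - stop 5 - stop 6 - Hub: 39+17+17+9+23+17+3 = 125
Hub - stop 1 - stop 2 - stop 3 - stop 4 - stop 6 - stop 5 - Hub: 39+17+17+9+27+21+18 = 148
Hub - stop 1 - stop 2 - stop 3 - stop 5 - stop 4 - stop 6 - Hub: 39+17+17+22+23+27+3 = 148
Hub - stop 1 - stop 2 - stop 3 - stop 5 - stop 6 - stop 4 - Hub: 39+17+17+22+17+8+5 = 125
Hub - stop 1 - stop 2 - stop 3 - stop 6 - stop 4 - stop 5 - Hub: 39+17+17+31+8+23+18 = 153
Hub - stop 1 - stop 2 - stop 3 - stop 6 - stop 5 - stop 4 - Hub: 39+17+17+31+21+23+5 = 153
Hub - stop 1 - stop 2 - stop 4 - stop 3 - stop 5 - stop 6 - Hub: 39+17+9+9+22+17+3 = 116
Hub - stop 1 - stop 2 - stop 4 - stop 3 - stop 6 - stop 5 - Hub: 39+17+9+9+31+21+18 = 144
… (712 more)
Hub - stop 4 - stop 3 - stop 5 - stop 6 - stop 1 - stop 2 - Hub: 5+9+22+17+18+17+4 = 92  ← best
The minimum is 92.
One optimal route: Hub → stop 4 → stop 3 → stop 5 → stop 6 → stop 1 → stop 2 → Hub.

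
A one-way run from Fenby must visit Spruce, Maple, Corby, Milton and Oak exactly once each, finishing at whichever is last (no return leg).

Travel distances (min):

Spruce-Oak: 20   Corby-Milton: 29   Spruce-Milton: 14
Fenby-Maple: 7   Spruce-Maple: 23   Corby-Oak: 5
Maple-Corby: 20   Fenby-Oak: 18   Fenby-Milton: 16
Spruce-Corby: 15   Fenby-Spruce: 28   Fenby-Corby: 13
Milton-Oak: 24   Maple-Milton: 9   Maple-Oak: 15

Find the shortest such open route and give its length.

There are 5! = 120 possible orderings.
Fenby - Spruce - Maple - Corby - Milton - Oak: 28+23+20+29+24 = 124
Fenby - Spruce - Maple - Corby - Oak - Milton: 28+23+20+5+24 = 100
Fenby - Spruce - Maple - Milton - Corby - Oak: 28+23+9+29+5 = 94
Fenby - Spruce - Maple - Milton - Oak - Corby: 28+23+9+24+5 = 89
Fenby - Spruce - Maple - Oak - Corby - Milton: 28+23+15+5+29 = 100
Fenby - Spruce - Maple - Oak - Milton - Corby: 28+23+15+24+29 = 119
Fenby - Spruce - Corby - Maple - Milton - Oak: 28+15+20+9+24 = 96
Fenby - Spruce - Corby - Maple - Oak - Milton: 28+15+20+15+24 = 102
Fenby - Spruce - Corby - Milton - Maple - Oak: 28+15+29+9+15 = 96
Fenby - Spruce - Corby - Milton - Oak - Maple: 28+15+29+24+15 = 111
Fenby - Spruce - Corby - Oak - Maple - Milton: 28+15+5+15+9 = 72
Fenby - Spruce - Corby - Oak - Milton - Maple: 28+15+5+24+9 = 81
Fenby - Spruce - Milton - Maple - Corby - Oak: 28+14+9+20+5 = 76
Fenby - Spruce - Milton - Maple - Oak - Corby: 28+14+9+15+5 = 71
… (106 more)
Fenby - Maple - Milton - Spruce - Corby - Oak: 7+9+14+15+5 = 50  ← best
The minimum is 50.
One shortest path: Fenby → Maple → Milton → Spruce → Corby → Oak.

Minimum one-way distance = 50 min.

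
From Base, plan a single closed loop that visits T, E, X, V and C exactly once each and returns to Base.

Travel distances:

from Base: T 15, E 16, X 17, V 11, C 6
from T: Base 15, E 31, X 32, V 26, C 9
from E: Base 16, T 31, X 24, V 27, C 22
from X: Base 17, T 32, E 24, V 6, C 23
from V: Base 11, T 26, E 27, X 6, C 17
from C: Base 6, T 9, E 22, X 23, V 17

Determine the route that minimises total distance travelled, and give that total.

Shortest round trip = 87.

Base → T → E → X → V → C → Base: 15+31+24+6+17+6 = 99
Base → T → E → X → C → V → Base: 15+31+24+23+17+11 = 121
Base → T → E → V → X → C → Base: 15+31+27+6+23+6 = 108
Base → T → E → V → C → X → Base: 15+31+27+17+23+17 = 130
Base → T → E → C → X → V → Base: 15+31+22+23+6+11 = 108
Base → T → E → C → V → X → Base: 15+31+22+17+6+17 = 108
Base → T → X → E → V → C → Base: 15+32+24+27+17+6 = 121
Base → T → X → E → C → V → Base: 15+32+24+22+17+11 = 121
Base → T → X → V → E → C → Base: 15+32+6+27+22+6 = 108
Base → T → X → V → C → E → Base: 15+32+6+17+22+16 = 108
Base → T → X → C → E → V → Base: 15+32+23+22+27+11 = 130
Base → T → X → C → V → E → Base: 15+32+23+17+27+16 = 130
Base → T → V → E → X → C → Base: 15+26+27+24+23+6 = 121
Base → T → V → E → C → X → Base: 15+26+27+22+23+17 = 130
… (46 more)
Base → T → C → E → X → V → Base: 15+9+22+24+6+11 = 87  ← best
The minimum is 87.
One optimal route: Base → T → C → E → X → V → Base (or its reverse).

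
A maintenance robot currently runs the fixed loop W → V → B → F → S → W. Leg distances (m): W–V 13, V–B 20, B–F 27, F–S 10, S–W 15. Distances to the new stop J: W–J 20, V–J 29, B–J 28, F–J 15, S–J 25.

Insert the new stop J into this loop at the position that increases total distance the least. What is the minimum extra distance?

+16 m — insert J between B and F.

Insertion cost between consecutive stops i–j is d(i,J) + d(J,j) − d(i,j):
  between W and V: 20 + 29 − 13 = 36
  between V and B: 29 + 28 − 20 = 37
  between B and F: 28 + 15 − 27 = 16
  between F and S: 15 + 25 − 10 = 30
  between S and W: 25 + 20 − 15 = 30
Cheapest insertion is between B and F, adding 16.
New total = 85 + 16 = 101.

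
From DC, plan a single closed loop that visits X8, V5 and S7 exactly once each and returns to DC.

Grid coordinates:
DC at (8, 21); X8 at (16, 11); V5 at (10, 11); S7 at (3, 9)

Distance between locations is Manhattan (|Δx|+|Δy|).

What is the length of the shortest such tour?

Shortest round trip = 50.

With 3 stops there are 3!/2 = 3 distinct round trips (a route and its reverse cost the same).
DC-X8-V5-S7-DC: 18+6+9+17 = 50
DC-X8-S7-V5-DC: 18+15+9+12 = 54
DC-V5-X8-S7-DC: 12+6+15+17 = 50
The minimum is 50.
One optimal route: DC → X8 → V5 → S7 → DC (or its reverse).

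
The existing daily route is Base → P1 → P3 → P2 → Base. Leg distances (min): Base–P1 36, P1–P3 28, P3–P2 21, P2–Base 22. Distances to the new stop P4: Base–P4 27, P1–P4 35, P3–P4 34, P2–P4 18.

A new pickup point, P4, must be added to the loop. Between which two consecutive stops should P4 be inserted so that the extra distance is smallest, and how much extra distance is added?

Insertion cost between consecutive stops i–j is d(i,P4) + d(P4,j) − d(i,j):
  between Base and P1: 27 + 35 − 36 = 26
  between P1 and P3: 35 + 34 − 28 = 41
  between P3 and P2: 34 + 18 − 21 = 31
  between P2 and Base: 18 + 27 − 22 = 23
Cheapest insertion is between P2 and Base, adding 23.
New total = 107 + 23 = 130.

+23 min — insert P4 between P2 and Base.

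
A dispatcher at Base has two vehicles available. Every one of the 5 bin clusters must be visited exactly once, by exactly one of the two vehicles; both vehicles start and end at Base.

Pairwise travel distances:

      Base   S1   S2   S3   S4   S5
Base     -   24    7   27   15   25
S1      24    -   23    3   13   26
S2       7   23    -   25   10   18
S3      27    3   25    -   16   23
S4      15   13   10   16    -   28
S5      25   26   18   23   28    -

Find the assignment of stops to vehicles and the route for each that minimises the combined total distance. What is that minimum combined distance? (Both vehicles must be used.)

93 — the smallest possible combined total.

Try each way of splitting the stops between the two vehicles (each non-empty) and, for each split, find the best tour for each vehicle:
  {S1} + {S2, S3, S4, S5}: 48 + 79 = 127
  {S2} + {S1, S3, S4, S5}: 14 + 79 = 93
  {S1, S2} + {S3, S4, S5}: 54 + 79 = 133
  {S3} + {S1, S2, S4, S5}: 54 + 79 = 133
  {S1, S3} + {S2, S4, S5}: 54 + 68 = 122
  {S2, S3} + {S1, S4, S5}: 59 + 79 = 138
  … (15 splits in total)
Best: vehicle 1 Base → S2 → Base = 14; vehicle 2 Base → S4 → S1 → S3 → S5 → Base = 79; combined 93.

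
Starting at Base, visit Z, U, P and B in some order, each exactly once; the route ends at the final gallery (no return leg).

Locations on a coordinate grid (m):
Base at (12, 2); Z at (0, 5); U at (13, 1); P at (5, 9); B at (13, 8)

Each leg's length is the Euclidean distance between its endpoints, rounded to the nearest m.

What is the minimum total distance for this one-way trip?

There are 4! = 24 possible orderings.
Base → Z → U → P → B: 12+14+11+8 = 45
Base → Z → U → B → P: 12+14+7+8 = 41
Base → Z → P → U → B: 12+6+11+7 = 36
Base → Z → P → B → U: 12+6+8+7 = 33
Base → Z → B → U → P: 12+13+7+11 = 43
Base → Z → B → P → U: 12+13+8+11 = 44
Base → U → Z → P → B: 1+14+6+8 = 29
Base → U → Z → B → P: 1+14+13+8 = 36
Base → U → P → Z → B: 1+11+6+13 = 31
Base → U → P → B → Z: 1+11+8+13 = 33
Base → U → B → Z → P: 1+7+13+6 = 27
Base → U → B → P → Z: 1+7+8+6 = 22
Base → P → Z → U → B: 10+6+14+7 = 37
Base → P → Z → B → U: 10+6+13+7 = 36
… (10 more)
The minimum is 22.
One shortest path: Base → U → B → P → Z.

Minimum one-way distance = 22 m.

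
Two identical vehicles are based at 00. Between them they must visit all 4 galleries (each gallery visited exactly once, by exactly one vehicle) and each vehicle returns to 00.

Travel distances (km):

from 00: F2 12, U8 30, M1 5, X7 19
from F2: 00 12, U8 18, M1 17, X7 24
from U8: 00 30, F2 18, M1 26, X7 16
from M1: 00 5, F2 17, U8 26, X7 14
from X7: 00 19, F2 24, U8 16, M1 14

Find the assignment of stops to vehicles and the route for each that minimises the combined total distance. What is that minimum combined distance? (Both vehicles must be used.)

Minimum combined distance: 75 km.

Try each way of splitting the stops between the two vehicles (each non-empty) and, for each split, find the best tour for each vehicle:
  {F2} + {U8, M1, X7}: 24 + 65 = 89
  {U8} + {F2, M1, X7}: 60 + 55 = 115
  {F2, U8} + {M1, X7}: 60 + 38 = 98
  {M1} + {F2, U8, X7}: 10 + 65 = 75
  {F2, M1} + {U8, X7}: 34 + 65 = 99
  {U8, M1} + {F2, X7}: 61 + 55 = 116
  … (7 splits in total)
Best: vehicle 1 00 → M1 → 00 = 10; vehicle 2 00 → F2 → U8 → X7 → 00 = 65; combined 75.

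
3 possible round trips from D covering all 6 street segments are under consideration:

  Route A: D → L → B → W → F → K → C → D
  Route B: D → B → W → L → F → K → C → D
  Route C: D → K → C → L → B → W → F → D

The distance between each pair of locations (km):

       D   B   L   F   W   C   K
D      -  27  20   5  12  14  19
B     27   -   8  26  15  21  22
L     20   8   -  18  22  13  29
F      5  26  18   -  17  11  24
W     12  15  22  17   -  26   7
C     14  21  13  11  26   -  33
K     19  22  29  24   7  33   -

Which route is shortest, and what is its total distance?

Route A: 20 + 8 + 15 + 17 + 24 + 33 + 14 = 131
Route B: 27 + 15 + 22 + 18 + 24 + 33 + 14 = 153
Route C: 19 + 33 + 13 + 8 + 15 + 17 + 5 = 110

110 km — Route C is the shortest.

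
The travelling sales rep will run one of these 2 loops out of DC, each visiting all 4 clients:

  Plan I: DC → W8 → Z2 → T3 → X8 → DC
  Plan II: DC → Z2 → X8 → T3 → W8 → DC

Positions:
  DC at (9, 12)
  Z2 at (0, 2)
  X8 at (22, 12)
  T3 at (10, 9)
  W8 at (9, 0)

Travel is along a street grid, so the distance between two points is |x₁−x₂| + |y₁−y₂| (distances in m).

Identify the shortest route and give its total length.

Plan I: 12 + 11 + 17 + 15 + 13 = 68
Plan II: 19 + 32 + 15 + 10 + 12 = 88

Shortest is Plan I, total 68 m.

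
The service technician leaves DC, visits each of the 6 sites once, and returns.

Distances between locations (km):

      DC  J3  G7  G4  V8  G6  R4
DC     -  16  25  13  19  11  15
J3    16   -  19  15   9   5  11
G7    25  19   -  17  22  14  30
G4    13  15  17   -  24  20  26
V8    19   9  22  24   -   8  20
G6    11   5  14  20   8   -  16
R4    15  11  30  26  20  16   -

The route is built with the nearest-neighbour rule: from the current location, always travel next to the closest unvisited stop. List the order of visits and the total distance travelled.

Total distance 113 km via the nearest-neighbour route DC → G6 → J3 → V8 → R4 → G4 → G7 → DC.

At DC the remaining stops are G6 11, G4 13, R4 15, J3 16, V8 19, G7 25; go to G6.
At G6 the remaining stops are J3 5, V8 8, G7 14, R4 16, G4 20; go to J3.
At J3 the remaining stops are V8 9, R4 11, G4 15, G7 19; go to V8.
At V8 the remaining stops are R4 20, G7 22, G4 24; go to R4.
At R4 the remaining stops are G4 26, G7 30; go to G4.
At G4 the remaining stops are G7 17; go to G7.
Return G7→DC: 25.
Total = 11 + 5 + 9 + 20 + 26 + 17 + 25 = 113.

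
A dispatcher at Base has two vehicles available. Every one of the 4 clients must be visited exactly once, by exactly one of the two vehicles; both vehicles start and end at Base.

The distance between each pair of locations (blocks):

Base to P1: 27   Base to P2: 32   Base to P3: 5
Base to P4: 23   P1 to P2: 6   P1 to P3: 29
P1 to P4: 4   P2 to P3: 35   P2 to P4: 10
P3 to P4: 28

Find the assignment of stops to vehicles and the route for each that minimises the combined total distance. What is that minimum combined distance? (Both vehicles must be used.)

Check every non-empty split of the stops between the two vehicles; for each half take its own optimal tour:
  {P1} + {P2, P3, P4}: 54 + 73 = 127
  {P2} + {P1, P3, P4}: 64 + 61 = 125
  {P1, P2} + {P3, P4}: 65 + 56 = 121
  {P3} + {P1, P2, P4}: 10 + 65 = 75
  {P1, P3} + {P2, P4}: 61 + 65 = 126
  {P2, P3} + {P1, P4}: 72 + 54 = 126
  … (7 splits in total)
Best: vehicle 1 Base → P3 → Base = 10; vehicle 2 Base → P2 → P1 → P4 → Base = 65; combined 75.

Minimum combined distance: 75 blocks.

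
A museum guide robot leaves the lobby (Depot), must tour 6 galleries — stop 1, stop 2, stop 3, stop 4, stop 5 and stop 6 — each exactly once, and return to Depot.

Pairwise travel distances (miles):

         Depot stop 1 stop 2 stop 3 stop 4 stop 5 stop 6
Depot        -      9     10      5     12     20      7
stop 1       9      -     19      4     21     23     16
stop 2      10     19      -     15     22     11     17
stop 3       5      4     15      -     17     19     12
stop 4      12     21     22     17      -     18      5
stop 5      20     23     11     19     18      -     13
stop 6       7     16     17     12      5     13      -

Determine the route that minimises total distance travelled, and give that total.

Depot → stop 1 → stop 2 → stop 3 → stop 4 → stop 5 → stop 6 → Depot: 9+19+15+17+18+13+7 = 98
Depot → stop 1 → stop 2 → stop 3 → stop 4 → stop 6 → stop 5 → Depot: 9+19+15+17+5+13+20 = 98
Depot → stop 1 → stop 2 → stop 3 → stop 5 → stop 4 → stop 6 → Depot: 9+19+15+19+18+5+7 = 92
Depot → stop 1 → stop 2 → stop 3 → stop 5 → stop 6 → stop 4 → Depot: 9+19+15+19+13+5+12 = 92
Depot → stop 1 → stop 2 → stop 3 → stop 6 → stop 4 → stop 5 → Depot: 9+19+15+12+5+18+20 = 98
Depot → stop 1 → stop 2 → stop 3 → stop 6 → stop 5 → stop 4 → Depot: 9+19+15+12+13+18+12 = 98
Depot → stop 1 → stop 2 → stop 4 → stop 3 → stop 5 → stop 6 → Depot: 9+19+22+17+19+13+7 = 106
Depot → stop 1 → stop 2 → stop 4 → stop 3 → stop 6 → stop 5 → Depot: 9+19+22+17+12+13+20 = 112
… (352 more)
Depot → stop 1 → stop 3 → stop 2 → stop 5 → stop 4 → stop 6 → Depot: 9+4+15+11+18+5+7 = 69  ← best
The minimum is 69.
One optimal route: Depot → stop 1 → stop 3 → stop 2 → stop 5 → stop 4 → stop 6 → Depot (or its reverse).

69 miles — the shortest possible round trip.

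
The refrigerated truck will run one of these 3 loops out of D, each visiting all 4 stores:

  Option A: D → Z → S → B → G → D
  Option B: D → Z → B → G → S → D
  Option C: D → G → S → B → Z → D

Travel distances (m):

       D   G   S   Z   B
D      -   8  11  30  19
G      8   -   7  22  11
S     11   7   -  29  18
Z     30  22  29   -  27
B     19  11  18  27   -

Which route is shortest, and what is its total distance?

Shortest is Option B, total 86 m.

Option A: 30 + 29 + 18 + 11 + 8 = 96
Option B: 30 + 27 + 11 + 7 + 11 = 86
Option C: 8 + 7 + 18 + 27 + 30 = 90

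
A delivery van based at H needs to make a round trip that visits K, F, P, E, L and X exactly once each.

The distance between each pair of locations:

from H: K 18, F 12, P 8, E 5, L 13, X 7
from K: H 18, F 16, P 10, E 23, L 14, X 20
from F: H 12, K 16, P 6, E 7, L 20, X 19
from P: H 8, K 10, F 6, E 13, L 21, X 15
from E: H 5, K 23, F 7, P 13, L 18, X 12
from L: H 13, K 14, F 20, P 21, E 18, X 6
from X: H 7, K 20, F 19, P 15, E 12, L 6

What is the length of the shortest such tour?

Shortest round trip = 55.

There are 360 distinct closed tours to check (reversals are equivalent).
H - K - F - P - E - L - X - H: 18+16+6+13+18+6+7 = 84
H - K - F - P - E - X - L - H: 18+16+6+13+12+6+13 = 84
H - K - F - P - L - E - X - H: 18+16+6+21+18+12+7 = 98
H - K - F - P - L - X - E - H: 18+16+6+21+6+12+5 = 84
H - K - F - P - X - E - L - H: 18+16+6+15+12+18+13 = 98
H - K - F - P - X - L - E - H: 18+16+6+15+6+18+5 = 84
H - K - F - E - P - L - X - H: 18+16+7+13+21+6+7 = 88
H - K - F - E - P - X - L - H: 18+16+7+13+15+6+13 = 88
… (352 more)
H - E - F - P - K - L - X - H: 5+7+6+10+14+6+7 = 55  ← best
The minimum is 55.
One optimal route: H → E → F → P → K → L → X → H (or its reverse).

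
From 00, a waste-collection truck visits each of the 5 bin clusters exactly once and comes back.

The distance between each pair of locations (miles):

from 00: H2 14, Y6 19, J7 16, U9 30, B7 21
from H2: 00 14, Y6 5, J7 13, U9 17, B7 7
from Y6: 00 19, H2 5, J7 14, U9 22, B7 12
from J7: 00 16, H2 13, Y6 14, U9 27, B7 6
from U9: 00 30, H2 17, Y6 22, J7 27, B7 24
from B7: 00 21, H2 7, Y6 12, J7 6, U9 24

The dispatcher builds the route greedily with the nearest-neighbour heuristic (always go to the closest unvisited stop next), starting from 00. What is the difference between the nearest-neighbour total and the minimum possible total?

00: H2=14, J7=16, Y6=19, B7=21, U9=30 ⇒ H2
H2: Y6=5, B7=7, J7=13, U9=17 ⇒ Y6
Y6: B7=12, J7=14, U9=22 ⇒ B7
B7: J7=6, U9=24 ⇒ J7
J7: U9=27 ⇒ U9
NN route 00 → H2 → Y6 → B7 → J7 → U9 → 00 costs 94.
Optimal: 00 → J7 → B7 → H2 → Y6 → U9 → 00 costs 86 (by enumerating all 60 distinct tours).
Excess = 94 − 86 = 8.

The nearest-neighbour route is 8 miles longer than optimal.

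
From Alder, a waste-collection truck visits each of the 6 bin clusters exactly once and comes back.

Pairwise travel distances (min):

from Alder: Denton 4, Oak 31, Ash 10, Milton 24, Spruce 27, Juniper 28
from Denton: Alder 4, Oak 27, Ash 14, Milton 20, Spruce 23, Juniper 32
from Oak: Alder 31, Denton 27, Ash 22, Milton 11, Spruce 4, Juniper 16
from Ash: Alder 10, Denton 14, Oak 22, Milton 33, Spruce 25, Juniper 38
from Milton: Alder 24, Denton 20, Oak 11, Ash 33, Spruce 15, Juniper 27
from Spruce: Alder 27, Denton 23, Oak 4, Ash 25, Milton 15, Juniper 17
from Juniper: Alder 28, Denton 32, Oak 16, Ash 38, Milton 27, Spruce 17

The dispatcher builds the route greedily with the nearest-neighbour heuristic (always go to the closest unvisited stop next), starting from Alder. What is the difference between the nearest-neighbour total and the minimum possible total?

Excess over optimum: 11 min.

Alder: Denton=4, Ash=10, Milton=24, Spruce=27, Juniper=28, Oak=31 ⇒ Denton
Denton: Ash=14, Milton=20, Spruce=23, Oak=27, Juniper=32 ⇒ Ash
Ash: Oak=22, Spruce=25, Milton=33, Juniper=38 ⇒ Oak
Oak: Spruce=4, Milton=11, Juniper=16 ⇒ Spruce
Spruce: Milton=15, Juniper=17 ⇒ Milton
Milton: Juniper=27 ⇒ Juniper
NN route Alder → Denton → Ash → Oak → Spruce → Milton → Juniper → Alder costs 114.
Optimal: Alder → Denton → Milton → Oak → Juniper → Spruce → Ash → Alder costs 103 (by enumerating all 360 distinct tours).
Excess = 114 − 103 = 11.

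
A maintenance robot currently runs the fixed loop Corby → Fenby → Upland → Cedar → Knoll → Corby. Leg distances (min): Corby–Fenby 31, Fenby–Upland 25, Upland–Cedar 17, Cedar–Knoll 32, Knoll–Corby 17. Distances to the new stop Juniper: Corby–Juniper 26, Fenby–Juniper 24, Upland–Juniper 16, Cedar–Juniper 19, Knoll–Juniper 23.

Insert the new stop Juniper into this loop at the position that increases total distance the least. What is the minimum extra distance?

+10 min — insert Juniper between Cedar and Knoll.

Insertion cost between consecutive stops i–j is d(i,Juniper) + d(Juniper,j) − d(i,j):
  between Corby and Fenby: 26 + 24 − 31 = 19
  between Fenby and Upland: 24 + 16 − 25 = 15
  between Upland and Cedar: 16 + 19 − 17 = 18
  between Cedar and Knoll: 19 + 23 − 32 = 10
  between Knoll and Corby: 23 + 26 − 17 = 32
Cheapest insertion is between Cedar and Knoll, adding 10.
New total = 122 + 10 = 132.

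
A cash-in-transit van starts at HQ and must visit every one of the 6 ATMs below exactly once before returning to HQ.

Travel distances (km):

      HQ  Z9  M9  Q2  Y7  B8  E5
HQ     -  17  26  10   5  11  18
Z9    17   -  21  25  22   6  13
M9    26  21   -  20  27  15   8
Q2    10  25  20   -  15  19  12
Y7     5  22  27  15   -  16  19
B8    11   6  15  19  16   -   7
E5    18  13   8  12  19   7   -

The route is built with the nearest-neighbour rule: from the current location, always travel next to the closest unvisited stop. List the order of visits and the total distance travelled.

Total distance 92 km via the nearest-neighbour route HQ → Y7 → Q2 → E5 → B8 → Z9 → M9 → HQ.

At HQ the remaining stops are Y7 5, Q2 10, B8 11, Z9 17, E5 18, M9 26; go to Y7.
At Y7 the remaining stops are Q2 15, B8 16, E5 19, Z9 22, M9 27; go to Q2.
At Q2 the remaining stops are E5 12, B8 19, M9 20, Z9 25; go to E5.
At E5 the remaining stops are B8 7, M9 8, Z9 13; go to B8.
At B8 the remaining stops are Z9 6, M9 15; go to Z9.
At Z9 the remaining stops are M9 21; go to M9.
Return M9→HQ: 26.
Total = 5 + 15 + 12 + 7 + 6 + 21 + 26 = 92.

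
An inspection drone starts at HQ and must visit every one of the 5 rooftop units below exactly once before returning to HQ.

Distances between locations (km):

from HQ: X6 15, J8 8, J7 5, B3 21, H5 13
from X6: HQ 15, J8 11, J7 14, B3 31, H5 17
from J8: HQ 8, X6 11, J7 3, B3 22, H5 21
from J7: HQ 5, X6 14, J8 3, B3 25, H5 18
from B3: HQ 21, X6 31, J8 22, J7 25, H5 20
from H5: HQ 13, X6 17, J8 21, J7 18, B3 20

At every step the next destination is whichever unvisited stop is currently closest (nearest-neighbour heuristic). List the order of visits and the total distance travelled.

Nearest-neighbour total = 77 km; route HQ → J7 → J8 → X6 → H5 → B3 → HQ.

From HQ: distances to unvisited — J7=5, J8=8, H5=13, X6=15, B3=21. Nearest is J7 (5).
From J7: distances to unvisited — J8=3, X6=14, H5=18, B3=25. Nearest is J8 (3).
From J8: distances to unvisited — X6=11, H5=21, B3=22. Nearest is X6 (11).
From X6: distances to unvisited — H5=17, B3=31. Nearest is H5 (17).
From H5: distances to unvisited — B3=20. Nearest is B3 (20).
Return B3→HQ: 21.
Total = 5 + 3 + 11 + 17 + 20 + 21 = 77.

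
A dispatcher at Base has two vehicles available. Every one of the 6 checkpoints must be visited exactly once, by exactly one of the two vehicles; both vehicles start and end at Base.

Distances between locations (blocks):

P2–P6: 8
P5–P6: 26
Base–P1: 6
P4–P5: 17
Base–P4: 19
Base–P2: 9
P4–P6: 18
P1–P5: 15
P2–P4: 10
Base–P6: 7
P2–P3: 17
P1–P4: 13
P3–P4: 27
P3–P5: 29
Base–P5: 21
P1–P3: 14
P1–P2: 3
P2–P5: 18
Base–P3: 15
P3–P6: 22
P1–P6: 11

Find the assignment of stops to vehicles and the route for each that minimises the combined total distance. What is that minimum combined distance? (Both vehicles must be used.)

Minimum combined distance: 93 blocks.

Check every non-empty split of the stops between the two vehicles; for each half take its own optimal tour:
  {P1} + {P2, P3, P4, P5, P6}: 12 + 86 = 98
  {P2} + {P1, P3, P4, P5, P6}: 18 + 86 = 104
  {P1, P2} + {P3, P4, P5, P6}: 18 + 86 = 104
  {P3} + {P1, P2, P4, P5, P6}: 30 + 63 = 93
  {P1, P3} + {P2, P4, P5, P6}: 35 + 63 = 98
  {P2, P3} + {P1, P4, P5, P6}: 41 + 63 = 104
  … (31 splits in total)
Best: vehicle 1 Base → P3 → Base = 30; vehicle 2 Base → P1 → P5 → P4 → P2 → P6 → Base = 63; combined 93.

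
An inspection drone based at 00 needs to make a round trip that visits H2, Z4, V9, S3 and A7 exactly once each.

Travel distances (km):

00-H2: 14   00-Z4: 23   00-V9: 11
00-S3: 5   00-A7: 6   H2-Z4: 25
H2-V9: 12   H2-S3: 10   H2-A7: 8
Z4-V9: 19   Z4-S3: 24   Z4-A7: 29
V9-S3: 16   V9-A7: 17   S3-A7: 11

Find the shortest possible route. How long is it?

00 → H2 → Z4 → V9 → S3 → A7 → 00: 14+25+19+16+11+6 = 91
00 → H2 → Z4 → V9 → A7 → S3 → 00: 14+25+19+17+11+5 = 91
00 → H2 → Z4 → S3 → V9 → A7 → 00: 14+25+24+16+17+6 = 102
00 → H2 → Z4 → S3 → A7 → V9 → 00: 14+25+24+11+17+11 = 102
00 → H2 → Z4 → A7 → V9 → S3 → 00: 14+25+29+17+16+5 = 106
00 → H2 → Z4 → A7 → S3 → V9 → 00: 14+25+29+11+16+11 = 106
00 → H2 → V9 → Z4 → S3 → A7 → 00: 14+12+19+24+11+6 = 86
00 → H2 → V9 → Z4 → A7 → S3 → 00: 14+12+19+29+11+5 = 90
00 → H2 → V9 → S3 → Z4 → A7 → 00: 14+12+16+24+29+6 = 101
00 → H2 → V9 → S3 → A7 → Z4 → 00: 14+12+16+11+29+23 = 105
00 → H2 → V9 → A7 → Z4 → S3 → 00: 14+12+17+29+24+5 = 101
00 → H2 → V9 → A7 → S3 → Z4 → 00: 14+12+17+11+24+23 = 101
00 → H2 → S3 → Z4 → V9 → A7 → 00: 14+10+24+19+17+6 = 90
00 → H2 → S3 → Z4 → A7 → V9 → 00: 14+10+24+29+17+11 = 105
… (46 more)
00 → S3 → Z4 → V9 → H2 → A7 → 00: 5+24+19+12+8+6 = 74  ← best
The minimum is 74.
One optimal route: 00 → S3 → Z4 → V9 → H2 → A7 → 00 (or its reverse).

Minimum total distance: 74 km.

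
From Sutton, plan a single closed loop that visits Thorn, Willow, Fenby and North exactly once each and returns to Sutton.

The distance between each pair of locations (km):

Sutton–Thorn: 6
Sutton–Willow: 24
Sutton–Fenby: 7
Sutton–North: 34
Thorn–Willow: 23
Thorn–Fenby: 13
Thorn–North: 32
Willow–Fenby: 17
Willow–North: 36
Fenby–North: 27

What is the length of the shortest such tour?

Sutton-Thorn-Willow-Fenby-North-Sutton: 6+23+17+27+34 = 107
Sutton-Thorn-Willow-North-Fenby-Sutton: 6+23+36+27+7 = 99
Sutton-Thorn-Fenby-Willow-North-Sutton: 6+13+17+36+34 = 106
Sutton-Thorn-Fenby-North-Willow-Sutton: 6+13+27+36+24 = 106
Sutton-Thorn-North-Willow-Fenby-Sutton: 6+32+36+17+7 = 98
Sutton-Thorn-North-Fenby-Willow-Sutton: 6+32+27+17+24 = 106
Sutton-Willow-Thorn-Fenby-North-Sutton: 24+23+13+27+34 = 121
Sutton-Willow-Thorn-North-Fenby-Sutton: 24+23+32+27+7 = 113
Sutton-Willow-Fenby-Thorn-North-Sutton: 24+17+13+32+34 = 120
Sutton-Willow-North-Thorn-Fenby-Sutton: 24+36+32+13+7 = 112
Sutton-Fenby-Thorn-Willow-North-Sutton: 7+13+23+36+34 = 113
Sutton-Fenby-Willow-Thorn-North-Sutton: 7+17+23+32+34 = 113
The minimum is 98.
One optimal route: Sutton → Thorn → North → Willow → Fenby → Sutton (or its reverse).

98 km — the shortest possible round trip.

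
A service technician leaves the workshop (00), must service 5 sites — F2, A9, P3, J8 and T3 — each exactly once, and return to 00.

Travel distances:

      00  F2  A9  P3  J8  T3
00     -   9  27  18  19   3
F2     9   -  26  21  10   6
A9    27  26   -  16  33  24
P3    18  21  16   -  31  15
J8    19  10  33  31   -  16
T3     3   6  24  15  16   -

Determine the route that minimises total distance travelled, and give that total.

With 5 stops there are 5!/2 = 60 distinct round trips (a route and its reverse cost the same).
00-F2-A9-P3-J8-T3-00: 9+26+16+31+16+3 = 101
00-F2-A9-P3-T3-J8-00: 9+26+16+15+16+19 = 101
00-F2-A9-J8-P3-T3-00: 9+26+33+31+15+3 = 117
00-F2-A9-J8-T3-P3-00: 9+26+33+16+15+18 = 117
00-F2-A9-T3-P3-J8-00: 9+26+24+15+31+19 = 124
00-F2-A9-T3-J8-P3-00: 9+26+24+16+31+18 = 124
00-F2-P3-A9-J8-T3-00: 9+21+16+33+16+3 = 98
00-F2-P3-A9-T3-J8-00: 9+21+16+24+16+19 = 105
00-F2-P3-J8-A9-T3-00: 9+21+31+33+24+3 = 121
00-F2-P3-J8-T3-A9-00: 9+21+31+16+24+27 = 128
00-F2-P3-T3-A9-J8-00: 9+21+15+24+33+19 = 121
00-F2-P3-T3-J8-A9-00: 9+21+15+16+33+27 = 121
00-F2-J8-A9-P3-T3-00: 9+10+33+16+15+3 = 86
00-F2-J8-A9-T3-P3-00: 9+10+33+24+15+18 = 109
… (46 more)
The minimum is 86.
One optimal route: 00 → F2 → J8 → A9 → P3 → T3 → 00 (or its reverse).

Minimum total distance: 86.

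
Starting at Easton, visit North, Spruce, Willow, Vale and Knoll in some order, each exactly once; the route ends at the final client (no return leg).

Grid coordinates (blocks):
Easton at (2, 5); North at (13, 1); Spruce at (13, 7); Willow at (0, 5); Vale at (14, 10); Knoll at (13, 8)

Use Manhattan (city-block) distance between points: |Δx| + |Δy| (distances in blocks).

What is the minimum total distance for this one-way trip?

Minimum one-way distance = 29 blocks.

There are 5! = 120 possible orderings.
Easton→North→Spruce→Willow→Vale→Knoll: 15+6+15+19+3 = 58
Easton→North→Spruce→Willow→Knoll→Vale: 15+6+15+16+3 = 55
Easton→North→Spruce→Vale→Willow→Knoll: 15+6+4+19+16 = 60
Easton→North→Spruce→Vale→Knoll→Willow: 15+6+4+3+16 = 44
Easton→North→Spruce→Knoll→Willow→Vale: 15+6+1+16+19 = 57
Easton→North→Spruce→Knoll→Vale→Willow: 15+6+1+3+19 = 44
Easton→North→Willow→Spruce→Vale→Knoll: 15+17+15+4+3 = 54
Easton→North→Willow→Spruce→Knoll→Vale: 15+17+15+1+3 = 51
Easton→North→Willow→Vale→Spruce→Knoll: 15+17+19+4+1 = 56
Easton→North→Willow→Vale→Knoll→Spruce: 15+17+19+3+1 = 55
Easton→North→Willow→Knoll→Spruce→Vale: 15+17+16+1+4 = 53
Easton→North→Willow→Knoll→Vale→Spruce: 15+17+16+3+4 = 55
Easton→North→Vale→Spruce→Willow→Knoll: 15+10+4+15+16 = 60
Easton→North→Vale→Spruce→Knoll→Willow: 15+10+4+1+16 = 46
… (106 more)
Easton→Willow→North→Spruce→Knoll→Vale: 2+17+6+1+3 = 29  ← best
The minimum is 29.
One shortest path: Easton → Willow → North → Spruce → Knoll → Vale.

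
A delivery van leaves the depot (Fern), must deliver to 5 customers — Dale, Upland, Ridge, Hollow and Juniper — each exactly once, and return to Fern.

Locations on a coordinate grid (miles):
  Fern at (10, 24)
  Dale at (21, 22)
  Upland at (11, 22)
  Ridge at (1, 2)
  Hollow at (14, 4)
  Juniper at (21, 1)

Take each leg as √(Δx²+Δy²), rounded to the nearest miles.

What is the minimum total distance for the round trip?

There are 60 distinct closed tours to check (reversals are equivalent).
Fern - Dale - Upland - Ridge - Hollow - Juniper - Fern: 11+10+22+13+8+25 = 89
Fern - Dale - Upland - Ridge - Juniper - Hollow - Fern: 11+10+22+20+8+20 = 91
Fern - Dale - Upland - Hollow - Ridge - Juniper - Fern: 11+10+18+13+20+25 = 97
Fern - Dale - Upland - Hollow - Juniper - Ridge - Fern: 11+10+18+8+20+24 = 91
Fern - Dale - Upland - Juniper - Ridge - Hollow - Fern: 11+10+23+20+13+20 = 97
Fern - Dale - Upland - Juniper - Hollow - Ridge - Fern: 11+10+23+8+13+24 = 89
Fern - Dale - Ridge - Upland - Hollow - Juniper - Fern: 11+28+22+18+8+25 = 112
Fern - Dale - Ridge - Upland - Juniper - Hollow - Fern: 11+28+22+23+8+20 = 112
Fern - Dale - Ridge - Hollow - Upland - Juniper - Fern: 11+28+13+18+23+25 = 118
Fern - Dale - Ridge - Hollow - Juniper - Upland - Fern: 11+28+13+8+23+2 = 85
Fern - Dale - Ridge - Juniper - Upland - Hollow - Fern: 11+28+20+23+18+20 = 120
Fern - Dale - Ridge - Juniper - Hollow - Upland - Fern: 11+28+20+8+18+2 = 87
Fern - Dale - Hollow - Upland - Ridge - Juniper - Fern: 11+19+18+22+20+25 = 115
Fern - Dale - Hollow - Upland - Juniper - Ridge - Fern: 11+19+18+23+20+24 = 115
… (46 more)
Fern - Dale - Juniper - Hollow - Ridge - Upland - Fern: 11+21+8+13+22+2 = 77  ← best
The minimum is 77.
One optimal route: Fern → Dale → Juniper → Hollow → Ridge → Upland → Fern (or its reverse).

Shortest round trip = 77 miles.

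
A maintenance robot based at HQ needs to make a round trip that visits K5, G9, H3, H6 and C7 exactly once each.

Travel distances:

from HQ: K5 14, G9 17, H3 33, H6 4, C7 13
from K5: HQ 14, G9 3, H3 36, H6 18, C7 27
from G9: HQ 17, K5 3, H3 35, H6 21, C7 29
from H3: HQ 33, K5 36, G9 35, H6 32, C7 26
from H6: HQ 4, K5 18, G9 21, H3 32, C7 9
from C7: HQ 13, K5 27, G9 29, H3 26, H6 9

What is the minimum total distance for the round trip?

Minimum total distance: 91.

With 5 stops there are 5!/2 = 60 distinct round trips (a route and its reverse cost the same).
HQ→K5→G9→H3→H6→C7→HQ: 14+3+35+32+9+13 = 106
HQ→K5→G9→H3→C7→H6→HQ: 14+3+35+26+9+4 = 91
HQ→K5→G9→H6→H3→C7→HQ: 14+3+21+32+26+13 = 109
HQ→K5→G9→H6→C7→H3→HQ: 14+3+21+9+26+33 = 106
HQ→K5→G9→C7→H3→H6→HQ: 14+3+29+26+32+4 = 108
HQ→K5→G9→C7→H6→H3→HQ: 14+3+29+9+32+33 = 120
HQ→K5→H3→G9→H6→C7→HQ: 14+36+35+21+9+13 = 128
HQ→K5→H3→G9→C7→H6→HQ: 14+36+35+29+9+4 = 127
HQ→K5→H3→H6→G9→C7→HQ: 14+36+32+21+29+13 = 145
HQ→K5→H3→H6→C7→G9→HQ: 14+36+32+9+29+17 = 137
HQ→K5→H3→C7→G9→H6→HQ: 14+36+26+29+21+4 = 130
HQ→K5→H3→C7→H6→G9→HQ: 14+36+26+9+21+17 = 123
HQ→K5→H6→G9→H3→C7→HQ: 14+18+21+35+26+13 = 127
HQ→K5→H6→G9→C7→H3→HQ: 14+18+21+29+26+33 = 141
… (46 more)
The minimum is 91.
One optimal route: HQ → K5 → G9 → H3 → C7 → H6 → HQ (or its reverse).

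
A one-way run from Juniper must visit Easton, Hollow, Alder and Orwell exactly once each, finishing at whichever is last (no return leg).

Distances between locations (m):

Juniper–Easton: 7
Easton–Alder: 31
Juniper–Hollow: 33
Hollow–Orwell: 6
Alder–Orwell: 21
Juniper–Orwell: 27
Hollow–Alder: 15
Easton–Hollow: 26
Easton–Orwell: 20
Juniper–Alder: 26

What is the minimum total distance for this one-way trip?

Shortest open route: 48 m.

There are 4! = 24 possible orderings.
Juniper→Easton→Hollow→Alder→Orwell: 7+26+15+21 = 69
Juniper→Easton→Hollow→Orwell→Alder: 7+26+6+21 = 60
Juniper→Easton→Alder→Hollow→Orwell: 7+31+15+6 = 59
Juniper→Easton→Alder→Orwell→Hollow: 7+31+21+6 = 65
Juniper→Easton→Orwell→Hollow→Alder: 7+20+6+15 = 48
Juniper→Easton→Orwell→Alder→Hollow: 7+20+21+15 = 63
Juniper→Hollow→Easton→Alder→Orwell: 33+26+31+21 = 111
Juniper→Hollow→Easton→Orwell→Alder: 33+26+20+21 = 100
Juniper→Hollow→Alder→Easton→Orwell: 33+15+31+20 = 99
Juniper→Hollow→Alder→Orwell→Easton: 33+15+21+20 = 89
Juniper→Hollow→Orwell→Easton→Alder: 33+6+20+31 = 90
Juniper→Hollow→Orwell→Alder→Easton: 33+6+21+31 = 91
Juniper→Alder→Easton→Hollow→Orwell: 26+31+26+6 = 89
Juniper→Alder→Easton→Orwell→Hollow: 26+31+20+6 = 83
… (10 more)
The minimum is 48.
One shortest path: Juniper → Easton → Orwell → Hollow → Alder.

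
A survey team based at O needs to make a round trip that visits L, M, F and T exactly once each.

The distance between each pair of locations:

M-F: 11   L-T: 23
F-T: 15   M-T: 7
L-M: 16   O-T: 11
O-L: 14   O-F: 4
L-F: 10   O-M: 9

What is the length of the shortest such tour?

O→L→M→F→T→O: 14+16+11+15+11 = 67
O→L→M→T→F→O: 14+16+7+15+4 = 56
O→L→F→M→T→O: 14+10+11+7+11 = 53
O→L→F→T→M→O: 14+10+15+7+9 = 55
O→L→T→M→F→O: 14+23+7+11+4 = 59
O→L→T→F→M→O: 14+23+15+11+9 = 72
O→M→L→F→T→O: 9+16+10+15+11 = 61
O→M→L→T→F→O: 9+16+23+15+4 = 67
O→M→F→L→T→O: 9+11+10+23+11 = 64
O→M→T→L→F→O: 9+7+23+10+4 = 53
O→F→L→M→T→O: 4+10+16+7+11 = 48
O→F→M→L→T→O: 4+11+16+23+11 = 65
The minimum is 48.
One optimal route: O → F → L → M → T → O (or its reverse).

Minimum total distance: 48.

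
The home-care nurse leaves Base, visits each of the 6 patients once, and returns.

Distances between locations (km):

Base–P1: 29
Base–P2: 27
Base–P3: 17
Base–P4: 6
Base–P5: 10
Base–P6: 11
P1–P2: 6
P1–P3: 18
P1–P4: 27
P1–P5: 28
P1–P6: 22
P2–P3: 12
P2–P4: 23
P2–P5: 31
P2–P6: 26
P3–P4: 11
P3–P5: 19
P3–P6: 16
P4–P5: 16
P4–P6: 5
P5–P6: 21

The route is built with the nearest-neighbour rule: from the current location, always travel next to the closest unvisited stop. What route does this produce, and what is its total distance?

At Base the remaining stops are P4 6, P5 10, P6 11, P3 17, P2 27, P1 29; go to P4.
At P4 the remaining stops are P6 5, P3 11, P5 16, P2 23, P1 27; go to P6.
At P6 the remaining stops are P3 16, P5 21, P1 22, P2 26; go to P3.
At P3 the remaining stops are P2 12, P1 18, P5 19; go to P2.
At P2 the remaining stops are P1 6, P5 31; go to P1.
At P1 the remaining stops are P5 28; go to P5.
Return P5→Base: 10.
Total = 6 + 5 + 16 + 12 + 6 + 28 + 10 = 83.

Total distance 83 km via the nearest-neighbour route Base → P4 → P6 → P3 → P2 → P1 → P5 → Base.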